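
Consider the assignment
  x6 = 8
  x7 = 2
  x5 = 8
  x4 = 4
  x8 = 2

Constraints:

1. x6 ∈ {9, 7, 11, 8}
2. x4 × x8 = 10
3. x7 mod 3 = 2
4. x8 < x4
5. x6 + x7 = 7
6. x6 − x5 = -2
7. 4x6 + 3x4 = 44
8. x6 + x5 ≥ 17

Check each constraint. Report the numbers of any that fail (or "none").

No — constraints 2, 5, 6, 8 are not satisfied.

1. x6 = 8 is in {9, 7, 11, 8} — satisfied.
2. x4 × x8 = 4 × 2 = 8, not 10 — violated.
3. 2 mod 3 = 2 — satisfied.
4. x8 = 2, x4 = 4; 2 < 4 — satisfied.
5. x6 + x7 = 8 + 2 = 10, not 7 — violated.
6. x6 − x5 = 8 − 8 = 0, not -2 — violated.
7. 4x6 + 3x4 = 4(8) + 3(4) = 44 — satisfied.
8. x6 + x5 = 8 + 8 = 16; 16 < 17, bound 17 not met — violated.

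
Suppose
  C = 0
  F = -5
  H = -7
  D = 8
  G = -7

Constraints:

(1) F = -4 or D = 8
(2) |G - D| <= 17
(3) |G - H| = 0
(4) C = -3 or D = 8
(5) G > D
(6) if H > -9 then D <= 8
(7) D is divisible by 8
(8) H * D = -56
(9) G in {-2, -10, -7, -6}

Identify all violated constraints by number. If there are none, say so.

(1) F = -5 ≠ -4, but D = 8 = 8 (second disjunct)  true
(2) |-7 - 8| = 15; 15 ≤ 17  true
(3) |-7 - (-7)| = 0  true
(4) C = 0 ≠ -3, but D = 8 = 8 (second disjunct)  true
(5) G = -7, D = 8; -7 ≤ 8 (want >)  false
(6) H = -7 > -9, so we need D ≤ 8; D = 8 ≤ 8  true
(7) 8 / 8 = 1, so 8 divides 8  true
(8) H * D = -7 * 8 = -56  true
(9) G = -7 is in {-2, -10, -7, -6}  true

Violated: 5.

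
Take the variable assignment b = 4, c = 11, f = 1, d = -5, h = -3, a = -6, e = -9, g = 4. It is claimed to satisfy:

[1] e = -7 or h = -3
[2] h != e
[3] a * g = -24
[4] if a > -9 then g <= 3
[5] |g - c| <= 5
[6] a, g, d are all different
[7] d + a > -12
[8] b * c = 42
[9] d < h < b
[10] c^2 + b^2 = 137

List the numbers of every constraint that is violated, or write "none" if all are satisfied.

No — constraints 4, 5, 8 are not satisfied.

[1] e = -9 ≠ -7, but h = -3 = -3 (second disjunct) — OK.
[2] h = -3, e = -9; distinct — OK.
[3] a * g = -6 * 4 = -24 — OK.
[4] a = -6 > -9, so we need g ≤ 3; but g = 4 > 3 — violated.
[5] |4 - 11| = 7; 7 > 5, exceeds bound 5 — violated.
[6] values -6, 4, -5 are pairwise distinct — OK.
[7] d + a = -5 + (-6) = -11; -11 > -12 — OK.
[8] b * c = 4 * 11 = 44, not 42 — violated.
[9] values -5 < -3 < 4 — OK.
[10] c^2 + b^2 = 11^2 + 4^2 = 121 + 16 = 137 — OK.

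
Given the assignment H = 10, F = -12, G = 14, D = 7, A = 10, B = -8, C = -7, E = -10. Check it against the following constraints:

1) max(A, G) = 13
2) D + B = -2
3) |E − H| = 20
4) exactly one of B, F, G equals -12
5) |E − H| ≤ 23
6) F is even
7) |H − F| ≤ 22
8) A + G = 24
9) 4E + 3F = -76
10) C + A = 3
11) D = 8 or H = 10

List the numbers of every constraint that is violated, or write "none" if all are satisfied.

1) max(10, 14) = 14, not 13  ✘
2) D + B = 7 + (-8) = -1, not -2  ✘
3) |-10 − 10| = 20  ✔
4) B=-8, F=-12, G=14; 1 of them equals -12  ✔
5) |-10 − 10| = 20; 20 ≤ 23  ✔
6) F = -12 is even  ✔
7) |10 − (-12)| = 22; 22 ≤ 22  ✔
8) A + G = 10 + 14 = 24  ✔
9) 4E + 3F = 4(-10) + 3(-12) = -76  ✔
10) C + A = -7 + 10 = 3  ✔
11) D = 7 ≠ 8, but H = 10 = 10 (second disjunct)  ✔

No — constraints 1, 2 are not satisfied.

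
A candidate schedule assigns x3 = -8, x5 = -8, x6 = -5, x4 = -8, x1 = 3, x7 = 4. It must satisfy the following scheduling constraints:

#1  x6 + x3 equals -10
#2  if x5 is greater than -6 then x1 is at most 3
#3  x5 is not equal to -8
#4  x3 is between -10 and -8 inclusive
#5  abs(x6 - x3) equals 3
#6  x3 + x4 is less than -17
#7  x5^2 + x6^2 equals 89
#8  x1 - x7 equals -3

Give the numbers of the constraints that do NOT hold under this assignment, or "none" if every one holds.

#1 x6 + x3 = -5 + (-8) = -13, not -10 — violated.
#2 x5 = -8, not > -6; antecedent false, conditional vacuously true — satisfied.
#3 x5 = -8, but -8 is required to differ — violated.
#4 x3 = -8 lies in [-10, -8] — satisfied.
#5 abs(-5 - (-8)) = 3 — satisfied.
#6 x3 + x4 = -8 + (-8) = -16; -16 ≥ -17, bound -17 not met — violated.
#7 x5^2 + x6^2 = (-8)^2 + (-5)^2 = 64 + 25 = 89 — satisfied.
#8 x1 - x7 = 3 - 4 = -1, not -3 — violated.

Constraints 1, 3, 6, and 8 do not hold.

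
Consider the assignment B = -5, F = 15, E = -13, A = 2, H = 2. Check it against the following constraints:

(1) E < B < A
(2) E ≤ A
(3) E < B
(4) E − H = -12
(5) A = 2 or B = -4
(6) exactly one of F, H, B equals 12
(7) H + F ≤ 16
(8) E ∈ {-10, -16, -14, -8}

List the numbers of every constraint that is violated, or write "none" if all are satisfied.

Constraints 4, 6, 7, 8 are violated.

(1) values -13 < -5 < 2 — holds.
(2) E = -13, A = 2; -13 ≤ 2 — holds.
(3) E = -13, B = -5; -13 < -5 — holds.
(4) E − H = -13 − 2 = -15, not -12 — fails.
(5) A = 2 = 2 (first disjunct) — holds.
(6) F=15, H=2, B=-5; 0 of them equal 12, not exactly one — fails.
(7) H + F = 2 + 15 = 17; 17 > 16, bound 16 not met — fails.
(8) E = -13 is not in {-10, -16, -14, -8} — fails.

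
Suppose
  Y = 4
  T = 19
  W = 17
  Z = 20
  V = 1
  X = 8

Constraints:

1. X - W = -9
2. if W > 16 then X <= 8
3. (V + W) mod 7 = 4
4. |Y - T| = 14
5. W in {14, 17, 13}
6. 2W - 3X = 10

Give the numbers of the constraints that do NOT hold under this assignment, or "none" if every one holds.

No — constraint 4 is not satisfied.

1. X - W = 8 - 17 = -9 — holds.
2. W = 17 > 16, so we need X ≤ 8; X = 8 ≤ 8 — holds.
3. V + W = 18; 18 mod 7 = 4 — holds.
4. |4 - 19| = 15, not 14 — fails.
5. W = 17 is in {14, 17, 13} — holds.
6. 2W - 3X = 2(17) - 3(8) = 10 — holds.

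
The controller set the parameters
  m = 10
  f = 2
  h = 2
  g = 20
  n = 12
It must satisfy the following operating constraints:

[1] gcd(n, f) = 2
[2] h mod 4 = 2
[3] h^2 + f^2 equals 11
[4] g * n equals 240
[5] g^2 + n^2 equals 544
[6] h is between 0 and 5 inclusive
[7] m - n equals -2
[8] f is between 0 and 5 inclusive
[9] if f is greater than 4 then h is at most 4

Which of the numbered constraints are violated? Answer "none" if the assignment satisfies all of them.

[1] gcd(12, 2) = 2  holds
[2] 2 mod 4 = 2  holds
[3] h^2 + f^2 = 2^2 + 2^2 = 4 + 4 = 8, not 11  fails
[4] g * n = 20 * 12 = 240  holds
[5] g^2 + n^2 = 20^2 + 12^2 = 400 + 144 = 544  holds
[6] h = 2 lies in [0, 5]  holds
[7] m - n = 10 - 12 = -2  holds
[8] f = 2 lies in [0, 5]  holds
[9] f = 2, not > 4; antecedent false, conditional vacuously true  holds

Constraint 3 is violated.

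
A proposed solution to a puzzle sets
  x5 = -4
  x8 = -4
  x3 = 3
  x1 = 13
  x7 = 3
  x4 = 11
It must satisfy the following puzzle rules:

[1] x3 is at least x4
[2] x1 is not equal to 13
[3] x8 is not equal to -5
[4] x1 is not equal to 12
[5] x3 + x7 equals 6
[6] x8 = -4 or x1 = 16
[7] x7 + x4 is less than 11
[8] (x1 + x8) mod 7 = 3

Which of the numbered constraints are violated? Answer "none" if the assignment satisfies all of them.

No — constraints 1, 2, 7, and 8 are not satisfied.

[1] x3 = 3, x4 = 11; 3 < 11 (want ≥) — does not hold.
[2] x1 = 13, but 13 is required to differ — does not hold.
[3] x8 = -4, and -4 ≠ -5 — holds.
[4] x1 = 13, and 13 ≠ 12 — holds.
[5] x3 + x7 = 3 + 3 = 6 — holds.
[6] x8 = -4 = -4 (first disjunct) — holds.
[7] x7 + x4 = 3 + 11 = 14; 14 ≥ 11, bound 11 not met — does not hold.
[8] x1 + x8 = 9; 9 mod 7 = 2, not 3 — does not hold.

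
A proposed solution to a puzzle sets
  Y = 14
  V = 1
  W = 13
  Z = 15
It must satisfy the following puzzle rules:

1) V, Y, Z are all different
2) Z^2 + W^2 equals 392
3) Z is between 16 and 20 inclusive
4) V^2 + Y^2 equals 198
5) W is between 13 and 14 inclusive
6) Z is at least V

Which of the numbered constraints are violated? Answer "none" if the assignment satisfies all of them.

The assignment fails constraints 2, 3, and 4.

1) values 1, 14, 15 are pairwise distinct — satisfied.
2) Z^2 + W^2 = 15^2 + 13^2 = 225 + 169 = 394, not 392 — violated.
3) Z = 15 is outside [16, 20] — violated.
4) V^2 + Y^2 = 1^2 + 14^2 = 1 + 196 = 197, not 198 — violated.
5) W = 13 lies in [13, 14] — satisfied.
6) Z = 15, V = 1; 15 ≥ 1 — satisfied.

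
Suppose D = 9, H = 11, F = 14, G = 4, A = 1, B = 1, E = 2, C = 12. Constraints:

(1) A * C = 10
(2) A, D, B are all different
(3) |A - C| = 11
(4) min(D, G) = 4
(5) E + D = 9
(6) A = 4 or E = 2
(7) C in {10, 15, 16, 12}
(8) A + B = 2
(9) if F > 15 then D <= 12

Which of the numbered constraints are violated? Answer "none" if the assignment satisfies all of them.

Constraints 1, 2, 5 are violated.

(1) A * C = 1 * 12 = 12, not 10 — does not hold.
(2) A = B = 1, not all different — does not hold.
(3) |1 - 12| = 11 — holds.
(4) min(9, 4) = 4 — holds.
(5) E + D = 2 + 9 = 11, not 9 — does not hold.
(6) A = 1 ≠ 4, but E = 2 = 2 (second disjunct) — holds.
(7) C = 12 is in {10, 15, 16, 12} — holds.
(8) A + B = 1 + 1 = 2 — holds.
(9) F = 14, not > 15; antecedent false, conditional vacuously true — holds.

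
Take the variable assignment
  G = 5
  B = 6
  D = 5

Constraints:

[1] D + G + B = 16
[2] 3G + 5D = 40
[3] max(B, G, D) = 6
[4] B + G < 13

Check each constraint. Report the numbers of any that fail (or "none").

[1] D + G + B = 5 + 5 + 6 = 16 — holds.
[2] 3G + 5D = 3(5) + 5(5) = 40 — holds.
[3] max(6, 5, 5) = 6 — holds.
[4] B + G = 6 + 5 = 11; 11 < 13 — holds.

No violations.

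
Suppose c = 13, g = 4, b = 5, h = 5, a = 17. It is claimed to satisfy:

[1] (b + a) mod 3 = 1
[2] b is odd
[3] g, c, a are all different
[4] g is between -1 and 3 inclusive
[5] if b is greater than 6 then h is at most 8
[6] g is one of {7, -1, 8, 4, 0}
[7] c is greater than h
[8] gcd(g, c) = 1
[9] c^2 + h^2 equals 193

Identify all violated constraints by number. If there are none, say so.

[1] b + a = 22; 22 mod 3 = 1  ✓
[2] b = 5 is odd  ✓
[3] values 4, 13, 17 are pairwise distinct  ✓
[4] g = 4 is outside [-1, 3]  ✗
[5] b = 5, not > 6; antecedent false, conditional vacuously true  ✓
[6] g = 4 is in {7, -1, 8, 4, 0}  ✓
[7] c = 13, h = 5; 13 > 5  ✓
[8] gcd(4, 13) = 1  ✓
[9] c^2 + h^2 = 13^2 + 5^2 = 169 + 25 = 194, not 193  ✗

Constraints 4 and 9 do not hold.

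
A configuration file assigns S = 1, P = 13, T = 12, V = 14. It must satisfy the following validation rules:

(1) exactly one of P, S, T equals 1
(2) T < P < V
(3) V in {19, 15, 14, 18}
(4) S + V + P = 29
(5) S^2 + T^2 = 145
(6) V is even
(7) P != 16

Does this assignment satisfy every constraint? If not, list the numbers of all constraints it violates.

Constraint 4 does not hold.

(1) P=13, S=1, T=12; 1 of them equals 1  ✔
(2) values 12 < 13 < 14  ✔
(3) V = 14 is in {19, 15, 14, 18}  ✔
(4) S + V + P = 1 + 14 + 13 = 28, not 29  ✘
(5) S^2 + T^2 = 1^2 + 12^2 = 1 + 144 = 145  ✔
(6) V = 14 is even  ✔
(7) P = 13, and 13 ≠ 16  ✔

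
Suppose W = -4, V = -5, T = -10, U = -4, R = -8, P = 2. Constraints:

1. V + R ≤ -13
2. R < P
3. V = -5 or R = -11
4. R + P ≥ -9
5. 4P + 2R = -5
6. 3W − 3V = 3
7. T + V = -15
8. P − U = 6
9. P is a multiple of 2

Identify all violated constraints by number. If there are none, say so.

1. V + R = -5 + (-8) = -13; -13 ≤ -13 — holds.
2. R = -8, P = 2; -8 < 2 — holds.
3. V = -5 = -5 (first disjunct) — holds.
4. R + P = -8 + 2 = -6; -6 ≥ -9 — holds.
5. 4P + 2R = 4(2) + 2(-8) = -8, not -5 — fails.
6. 3W − 3V = 3(-4) − 3(-5) = 3 — holds.
7. T + V = -10 + (-5) = -15 — holds.
8. P − U = 2 − (-4) = 6 — holds.
9. 2 / 2 = 1, so 2 divides 2 — holds.

Constraint 5 is violated.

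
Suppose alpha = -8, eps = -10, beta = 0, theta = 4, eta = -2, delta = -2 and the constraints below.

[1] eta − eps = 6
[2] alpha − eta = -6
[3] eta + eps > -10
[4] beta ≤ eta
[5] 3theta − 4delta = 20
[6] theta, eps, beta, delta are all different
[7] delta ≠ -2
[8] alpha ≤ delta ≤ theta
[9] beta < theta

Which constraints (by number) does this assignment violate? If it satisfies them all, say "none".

Violated: 1, 3, 4, 7.

[1] eta − eps = -2 − (-10) = 8, not 6 — violated.
[2] alpha − eta = -8 − (-2) = -6 — OK.
[3] eta + eps = -2 + (-10) = -12; -12 ≤ -10, bound -10 not met — violated.
[4] beta = 0, eta = -2; 0 > -2 (want ≤) — violated.
[5] 3theta − 4delta = 3(4) − 4(-2) = 20 — OK.
[6] values 4, -10, 0, -2 are pairwise distinct — OK.
[7] delta = -2, but -2 is required to differ — violated.
[8] values -8 ≤ -2 ≤ 4 — OK.
[9] beta = 0, theta = 4; 0 < 4 — OK.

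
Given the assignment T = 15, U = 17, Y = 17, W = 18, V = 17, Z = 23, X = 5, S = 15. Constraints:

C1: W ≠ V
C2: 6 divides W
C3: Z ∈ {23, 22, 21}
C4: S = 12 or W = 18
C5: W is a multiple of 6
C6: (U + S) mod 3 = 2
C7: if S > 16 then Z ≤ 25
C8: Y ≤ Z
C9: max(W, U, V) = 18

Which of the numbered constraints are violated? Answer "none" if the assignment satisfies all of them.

C1: W = 18, V = 17; distinct — OK.
C2: 18 / 6 = 3, so 6 divides 18 — OK.
C3: Z = 23 is in {23, 22, 21} — OK.
C4: S = 15 ≠ 12, but W = 18 = 18 (second disjunct) — OK.
C5: 18 / 6 = 3, so 6 divides 18 — OK.
C6: U + S = 32; 32 mod 3 = 2 — OK.
C7: S = 15, not > 16; antecedent false, conditional vacuously true — OK.
C8: Y = 17, Z = 23; 17 ≤ 23 — OK.
C9: max(18, 17, 17) = 18 — OK.

All constraints are satisfied.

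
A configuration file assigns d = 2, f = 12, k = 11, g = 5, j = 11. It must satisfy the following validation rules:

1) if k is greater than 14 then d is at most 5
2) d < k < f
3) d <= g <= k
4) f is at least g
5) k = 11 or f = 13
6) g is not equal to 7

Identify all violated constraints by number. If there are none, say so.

1) k = 11, not > 14; antecedent false, conditional vacuously true — holds.
2) values 2 < 11 < 12 — holds.
3) values 2 <= 5 <= 11 — holds.
4) f = 12, g = 5; 12 ≥ 5 — holds.
5) k = 11 = 11 (first disjunct) — holds.
6) g = 5, and 5 ≠ 7 — holds.

None — every constraint holds.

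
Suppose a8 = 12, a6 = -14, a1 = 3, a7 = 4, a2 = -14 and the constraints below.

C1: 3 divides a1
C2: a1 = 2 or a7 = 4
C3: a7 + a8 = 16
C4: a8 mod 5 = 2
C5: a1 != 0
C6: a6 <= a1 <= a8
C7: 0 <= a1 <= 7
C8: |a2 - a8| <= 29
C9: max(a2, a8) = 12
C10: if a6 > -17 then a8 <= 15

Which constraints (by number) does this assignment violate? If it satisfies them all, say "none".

All constraints are satisfied.

C1: 3 / 3 = 1, so 3 divides 3  holds
C2: a1 = 3 ≠ 2, but a7 = 4 = 4 (second disjunct)  holds
C3: a7 + a8 = 4 + 12 = 16  holds
C4: 12 mod 5 = 2  holds
C5: a1 = 3, and 3 ≠ 0  holds
C6: values -14 <= 3 <= 12  holds
C7: a1 = 3 lies in [0, 7]  holds
C8: |-14 - 12| = 26; 26 ≤ 29  holds
C9: max(-14, 12) = 12  holds
C10: a6 = -14 > -17, so we need a8 ≤ 15; a8 = 12 ≤ 15  holds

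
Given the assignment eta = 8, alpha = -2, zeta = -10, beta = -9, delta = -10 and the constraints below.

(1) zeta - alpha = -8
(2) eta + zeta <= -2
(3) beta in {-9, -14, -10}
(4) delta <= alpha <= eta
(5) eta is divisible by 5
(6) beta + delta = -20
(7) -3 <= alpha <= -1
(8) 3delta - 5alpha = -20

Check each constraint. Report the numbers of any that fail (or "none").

(1) zeta - alpha = -10 - (-2) = -8 — OK.
(2) eta + zeta = 8 + (-10) = -2; -2 ≤ -2 — OK.
(3) beta = -9 is in {-9, -14, -10} — OK.
(4) values -10 <= -2 <= 8 — OK.
(5) 8 = 5*1 + 3, so 5 does not divide 8 — violated.
(6) beta + delta = -9 + (-10) = -19, not -20 — violated.
(7) alpha = -2 lies in [-3, -1] — OK.
(8) 3delta - 5alpha = 3(-10) - 5(-2) = -20 — OK.

Constraints 5, 6 are violated.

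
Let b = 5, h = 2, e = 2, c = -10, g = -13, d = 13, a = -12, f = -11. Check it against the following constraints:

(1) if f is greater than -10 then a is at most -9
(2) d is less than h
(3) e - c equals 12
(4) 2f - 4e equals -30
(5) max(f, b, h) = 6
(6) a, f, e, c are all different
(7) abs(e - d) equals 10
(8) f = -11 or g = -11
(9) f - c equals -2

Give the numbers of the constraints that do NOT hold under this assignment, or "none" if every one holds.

(1) f = -11, not > -10; antecedent false, conditional vacuously true — OK.
(2) d = 13, h = 2; 13 ≥ 2 (want <) — violated.
(3) e - c = 2 - (-10) = 12 — OK.
(4) 2f - 4e = 2(-11) - 4(2) = -30 — OK.
(5) max(-11, 5, 2) = 5, not 6 — violated.
(6) values -12, -11, 2, -10 are pairwise distinct — OK.
(7) abs(2 - 13) = 11, not 10 — violated.
(8) f = -11 = -11 (first disjunct) — OK.
(9) f - c = -11 - (-10) = -1, not -2 — violated.

The assignment fails constraints 2, 5, 7, 9.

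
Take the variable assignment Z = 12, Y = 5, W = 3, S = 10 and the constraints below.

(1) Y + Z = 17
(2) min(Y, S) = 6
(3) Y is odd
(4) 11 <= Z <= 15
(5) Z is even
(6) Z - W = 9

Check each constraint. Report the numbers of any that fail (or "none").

(1) Y + Z = 5 + 12 = 17 — holds.
(2) min(5, 10) = 5, not 6 — fails.
(3) Y = 5 is odd — holds.
(4) Z = 12 lies in [11, 15] — holds.
(5) Z = 12 is even — holds.
(6) Z - W = 12 - 3 = 9 — holds.

Violated: 2.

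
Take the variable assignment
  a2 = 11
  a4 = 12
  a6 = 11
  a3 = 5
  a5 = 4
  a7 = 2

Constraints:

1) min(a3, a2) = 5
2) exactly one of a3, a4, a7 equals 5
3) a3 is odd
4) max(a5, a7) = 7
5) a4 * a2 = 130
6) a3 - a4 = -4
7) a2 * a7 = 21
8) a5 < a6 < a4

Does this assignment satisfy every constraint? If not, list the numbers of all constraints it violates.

The assignment fails constraints 4, 5, 6, and 7.

1) min(5, 11) = 5 — satisfied.
2) a3=5, a4=12, a7=2; 1 of them equals 5 — satisfied.
3) a3 = 5 is odd — satisfied.
4) max(4, 2) = 4, not 7 — violated.
5) a4 * a2 = 12 * 11 = 132, not 130 — violated.
6) a3 - a4 = 5 - 12 = -7, not -4 — violated.
7) a2 * a7 = 11 * 2 = 22, not 21 — violated.
8) values 4 < 11 < 12 — satisfied.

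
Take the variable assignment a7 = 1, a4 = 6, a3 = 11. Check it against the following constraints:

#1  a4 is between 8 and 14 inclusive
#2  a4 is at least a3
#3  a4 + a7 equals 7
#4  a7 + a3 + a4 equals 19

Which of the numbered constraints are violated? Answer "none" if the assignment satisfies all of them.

The assignment fails constraints 1, 2, 4.

#1 a4 = 6 is outside [8, 14]  ✗
#2 a4 = 6, a3 = 11; 6 < 11 (want ≥)  ✗
#3 a4 + a7 = 6 + 1 = 7  ✓
#4 a7 + a3 + a4 = 1 + 11 + 6 = 18, not 19  ✗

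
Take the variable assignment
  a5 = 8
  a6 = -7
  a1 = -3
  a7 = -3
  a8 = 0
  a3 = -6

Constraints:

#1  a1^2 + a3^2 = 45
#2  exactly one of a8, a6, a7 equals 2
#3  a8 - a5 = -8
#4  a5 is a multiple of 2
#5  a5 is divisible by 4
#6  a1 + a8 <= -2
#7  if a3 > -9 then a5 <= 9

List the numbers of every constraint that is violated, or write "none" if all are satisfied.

The assignment fails constraint 2.

#1 a1^2 + a3^2 = (-3)^2 + (-6)^2 = 9 + 36 = 45  OK
#2 a8=0, a6=-7, a7=-3; 0 of them equal 2, not exactly one  FAIL
#3 a8 - a5 = 0 - 8 = -8  OK
#4 8 / 2 = 4, so 2 divides 8  OK
#5 8 / 4 = 2, so 4 divides 8  OK
#6 a1 + a8 = -3 + 0 = -3; -3 ≤ -2  OK
#7 a3 = -6 > -9, so we need a5 ≤ 9; a5 = 8 ≤ 9  OK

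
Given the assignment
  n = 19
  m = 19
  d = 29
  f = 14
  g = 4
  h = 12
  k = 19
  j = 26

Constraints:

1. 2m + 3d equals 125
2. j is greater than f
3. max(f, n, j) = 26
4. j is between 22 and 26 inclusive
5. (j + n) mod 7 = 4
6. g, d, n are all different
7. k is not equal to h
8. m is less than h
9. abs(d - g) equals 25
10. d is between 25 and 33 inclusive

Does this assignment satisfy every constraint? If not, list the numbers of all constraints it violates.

1. 2m + 3d = 2(19) + 3(29) = 125  holds
2. j = 26, f = 14; 26 > 14  holds
3. max(14, 19, 26) = 26  holds
4. j = 26 lies in [22, 26]  holds
5. j + n = 45; 45 mod 7 = 3, not 4  fails
6. values 4, 29, 19 are pairwise distinct  holds
7. k = 19, h = 12; distinct  holds
8. m = 19, h = 12; 19 ≥ 12 (want <)  fails
9. abs(29 - 4) = 25  holds
10. d = 29 lies in [25, 33]  holds

Violated: 5, 8.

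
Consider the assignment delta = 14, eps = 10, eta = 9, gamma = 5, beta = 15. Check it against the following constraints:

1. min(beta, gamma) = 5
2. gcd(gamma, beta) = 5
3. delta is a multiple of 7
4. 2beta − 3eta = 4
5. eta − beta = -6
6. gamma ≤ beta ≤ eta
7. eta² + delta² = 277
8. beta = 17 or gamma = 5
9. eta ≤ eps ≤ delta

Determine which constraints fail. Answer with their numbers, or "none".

1. min(15, 5) = 5 — OK.
2. gcd(5, 15) = 5 — OK.
3. 14 / 7 = 2, so 7 divides 14 — OK.
4. 2beta − 3eta = 2(15) − 3(9) = 3, not 4 — violated.
5. eta − beta = 9 − 15 = -6 — OK.
6. values 5, 15, 9; beta = 15 is not ≤ eta = 9 — violated.
7. eta² + delta² = 9² + 14² = 81 + 196 = 277 — OK.
8. beta = 15 ≠ 17, but gamma = 5 = 5 (second disjunct) — OK.
9. values 9 ≤ 10 ≤ 14 — OK.

The assignment fails constraints 4 and 6.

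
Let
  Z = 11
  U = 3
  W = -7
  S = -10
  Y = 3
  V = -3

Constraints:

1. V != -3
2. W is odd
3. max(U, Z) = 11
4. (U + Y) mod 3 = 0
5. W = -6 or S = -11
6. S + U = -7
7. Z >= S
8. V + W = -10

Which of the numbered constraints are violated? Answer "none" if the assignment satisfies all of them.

1. V = -3, but -3 is required to differ — violated.
2. W = -7 is odd — satisfied.
3. max(3, 11) = 11 — satisfied.
4. U + Y = 6; 6 mod 3 = 0 — satisfied.
5. W = -7 ≠ -6 and S = -10 ≠ -11; both disjuncts false — violated.
6. S + U = -10 + 3 = -7 — satisfied.
7. Z = 11, S = -10; 11 ≥ -10 — satisfied.
8. V + W = -3 + (-7) = -10 — satisfied.

Violated: 1, 5.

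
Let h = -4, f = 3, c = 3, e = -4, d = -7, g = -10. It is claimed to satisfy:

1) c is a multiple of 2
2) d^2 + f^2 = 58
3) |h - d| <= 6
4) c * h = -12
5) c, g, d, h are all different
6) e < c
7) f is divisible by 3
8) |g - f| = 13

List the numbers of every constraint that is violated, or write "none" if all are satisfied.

Constraint 1 does not hold.

1) 3 = 2*1 + 1, so 2 does not divide 3  FAIL
2) d^2 + f^2 = (-7)^2 + 3^2 = 49 + 9 = 58  OK
3) |-4 - (-7)| = 3; 3 ≤ 6  OK
4) c * h = 3 * (-4) = -12  OK
5) values 3, -10, -7, -4 are pairwise distinct  OK
6) e = -4, c = 3; -4 < 3  OK
7) 3 / 3 = 1, so 3 divides 3  OK
8) |-10 - 3| = 13  OK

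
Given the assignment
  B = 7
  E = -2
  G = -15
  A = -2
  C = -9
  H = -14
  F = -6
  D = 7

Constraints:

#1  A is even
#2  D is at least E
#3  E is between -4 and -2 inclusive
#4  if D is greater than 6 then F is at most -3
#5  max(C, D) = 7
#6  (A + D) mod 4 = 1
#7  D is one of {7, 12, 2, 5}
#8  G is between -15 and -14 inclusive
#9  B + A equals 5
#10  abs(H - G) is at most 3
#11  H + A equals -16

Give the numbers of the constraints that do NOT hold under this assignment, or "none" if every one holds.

None — every constraint holds.

#1 A = -2 is even  true
#2 D = 7, E = -2; 7 ≥ -2  true
#3 E = -2 lies in [-4, -2]  true
#4 D = 7 > 6, so we need F ≤ -3; F = -6 ≤ -3  true
#5 max(-9, 7) = 7  true
#6 A + D = 5; 5 mod 4 = 1  true
#7 D = 7 is in {7, 12, 2, 5}  true
#8 G = -15 lies in [-15, -14]  true
#9 B + A = 7 + (-2) = 5  true
#10 abs(-14 - (-15)) = 1; 1 ≤ 3  true
#11 H + A = -14 + (-2) = -16  true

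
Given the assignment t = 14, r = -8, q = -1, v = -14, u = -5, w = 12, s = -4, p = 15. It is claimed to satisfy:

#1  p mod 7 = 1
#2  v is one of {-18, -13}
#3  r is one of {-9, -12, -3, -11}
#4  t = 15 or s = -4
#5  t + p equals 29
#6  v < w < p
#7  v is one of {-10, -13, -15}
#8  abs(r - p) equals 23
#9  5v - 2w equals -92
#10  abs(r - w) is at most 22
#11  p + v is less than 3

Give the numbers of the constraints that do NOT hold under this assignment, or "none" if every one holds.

#1 15 mod 7 = 1 — satisfied.
#2 v = -14 is not in {-18, -13} — violated.
#3 r = -8 is not in {-9, -12, -3, -11} — violated.
#4 t = 14 ≠ 15, but s = -4 = -4 (second disjunct) — satisfied.
#5 t + p = 14 + 15 = 29 — satisfied.
#6 values -14 < 12 < 15 — satisfied.
#7 v = -14 is not in {-10, -13, -15} — violated.
#8 abs(-8 - 15) = 23 — satisfied.
#9 5v - 2w = 5(-14) - 2(12) = -94, not -92 — violated.
#10 abs(-8 - 12) = 20; 20 ≤ 22 — satisfied.
#11 p + v = 15 + (-14) = 1; 1 < 3 — satisfied.

Constraints 2, 3, 7, and 9 are violated.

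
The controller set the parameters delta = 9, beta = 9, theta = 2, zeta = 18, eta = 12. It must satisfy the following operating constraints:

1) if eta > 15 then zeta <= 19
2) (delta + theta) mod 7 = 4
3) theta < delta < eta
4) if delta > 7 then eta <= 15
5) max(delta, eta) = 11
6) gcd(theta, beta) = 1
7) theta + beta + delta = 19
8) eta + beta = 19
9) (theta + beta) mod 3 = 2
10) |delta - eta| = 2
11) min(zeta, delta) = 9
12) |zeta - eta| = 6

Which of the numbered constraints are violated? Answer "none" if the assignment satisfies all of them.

Constraints 5, 7, 8, and 10 are violated.

1) eta = 12, not > 15; antecedent false, conditional vacuously true — OK.
2) delta + theta = 11; 11 mod 7 = 4 — OK.
3) values 2 < 9 < 12 — OK.
4) delta = 9 > 7, so we need eta ≤ 15; eta = 12 ≤ 15 — OK.
5) max(9, 12) = 12, not 11 — violated.
6) gcd(2, 9) = 1 — OK.
7) theta + beta + delta = 2 + 9 + 9 = 20, not 19 — violated.
8) eta + beta = 12 + 9 = 21, not 19 — violated.
9) theta + beta = 11; 11 mod 3 = 2 — OK.
10) |9 - 12| = 3, not 2 — violated.
11) min(18, 9) = 9 — OK.
12) |18 - 12| = 6 — OK.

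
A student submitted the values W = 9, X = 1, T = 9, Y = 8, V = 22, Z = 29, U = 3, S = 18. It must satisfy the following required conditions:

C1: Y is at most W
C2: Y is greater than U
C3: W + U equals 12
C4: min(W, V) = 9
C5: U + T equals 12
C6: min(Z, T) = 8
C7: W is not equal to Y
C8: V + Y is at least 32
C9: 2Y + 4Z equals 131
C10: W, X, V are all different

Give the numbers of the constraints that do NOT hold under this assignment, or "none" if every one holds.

C1: Y = 8, W = 9; 8 ≤ 9  ✓
C2: Y = 8, U = 3; 8 > 3  ✓
C3: W + U = 9 + 3 = 12  ✓
C4: min(9, 22) = 9  ✓
C5: U + T = 3 + 9 = 12  ✓
C6: min(29, 9) = 9, not 8  ✗
C7: W = 9, Y = 8; distinct  ✓
C8: V + Y = 22 + 8 = 30; 30 < 32, bound 32 not met  ✗
C9: 2Y + 4Z = 2(8) + 4(29) = 132, not 131  ✗
C10: values 9, 1, 22 are pairwise distinct  ✓

No — constraints 6, 8, and 9 are not satisfied.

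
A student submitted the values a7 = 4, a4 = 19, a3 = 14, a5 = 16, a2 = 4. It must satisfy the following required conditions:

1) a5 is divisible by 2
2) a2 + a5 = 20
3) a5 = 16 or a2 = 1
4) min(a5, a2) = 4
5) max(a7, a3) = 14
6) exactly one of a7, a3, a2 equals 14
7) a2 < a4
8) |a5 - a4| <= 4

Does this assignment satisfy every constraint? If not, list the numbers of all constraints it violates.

1) 16 / 2 = 8, so 2 divides 16  OK
2) a2 + a5 = 4 + 16 = 20  OK
3) a5 = 16 = 16 (first disjunct)  OK
4) min(16, 4) = 4  OK
5) max(4, 14) = 14  OK
6) a7=4, a3=14, a2=4; 1 of them equals 14  OK
7) a2 = 4, a4 = 19; 4 < 19  OK
8) |16 - 19| = 3; 3 ≤ 4  OK

All constraints are satisfied.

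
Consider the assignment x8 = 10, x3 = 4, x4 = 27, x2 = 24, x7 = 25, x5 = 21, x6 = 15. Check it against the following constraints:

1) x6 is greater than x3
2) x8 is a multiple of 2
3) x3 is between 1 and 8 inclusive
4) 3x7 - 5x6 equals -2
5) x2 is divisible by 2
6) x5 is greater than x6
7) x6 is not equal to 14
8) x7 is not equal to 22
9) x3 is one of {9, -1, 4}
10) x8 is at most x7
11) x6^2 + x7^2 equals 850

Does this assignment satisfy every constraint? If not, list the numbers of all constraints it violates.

1) x6 = 15, x3 = 4; 15 > 4  true
2) 10 / 2 = 5, so 2 divides 10  true
3) x3 = 4 lies in [1, 8]  true
4) 3x7 - 5x6 = 3(25) - 5(15) = 0, not -2  false
5) 24 / 2 = 12, so 2 divides 24  true
6) x5 = 21, x6 = 15; 21 > 15  true
7) x6 = 15, and 15 ≠ 14  true
8) x7 = 25, and 25 ≠ 22  true
9) x3 = 4 is in {9, -1, 4}  true
10) x8 = 10, x7 = 25; 10 ≤ 25  true
11) x6^2 + x7^2 = 15^2 + 25^2 = 225 + 625 = 850  true

The assignment fails constraint 4.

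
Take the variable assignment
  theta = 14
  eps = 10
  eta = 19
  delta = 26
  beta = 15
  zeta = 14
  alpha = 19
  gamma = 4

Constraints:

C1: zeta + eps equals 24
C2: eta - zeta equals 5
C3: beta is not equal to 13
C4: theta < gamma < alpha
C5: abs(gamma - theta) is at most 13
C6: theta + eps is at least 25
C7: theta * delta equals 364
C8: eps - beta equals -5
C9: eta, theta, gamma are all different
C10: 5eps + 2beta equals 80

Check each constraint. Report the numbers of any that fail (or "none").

The assignment fails constraints 4 and 6.

C1: zeta + eps = 14 + 10 = 24 — OK.
C2: eta - zeta = 19 - 14 = 5 — OK.
C3: beta = 15, and 15 ≠ 13 — OK.
C4: values 14, 4, 19; theta = 14 is not < gamma = 4 — violated.
C5: abs(4 - 14) = 10; 10 ≤ 13 — OK.
C6: theta + eps = 14 + 10 = 24; 24 < 25, bound 25 not met — violated.
C7: theta * delta = 14 * 26 = 364 — OK.
C8: eps - beta = 10 - 15 = -5 — OK.
C9: values 19, 14, 4 are pairwise distinct — OK.
C10: 5eps + 2beta = 5(10) + 2(15) = 80 — OK.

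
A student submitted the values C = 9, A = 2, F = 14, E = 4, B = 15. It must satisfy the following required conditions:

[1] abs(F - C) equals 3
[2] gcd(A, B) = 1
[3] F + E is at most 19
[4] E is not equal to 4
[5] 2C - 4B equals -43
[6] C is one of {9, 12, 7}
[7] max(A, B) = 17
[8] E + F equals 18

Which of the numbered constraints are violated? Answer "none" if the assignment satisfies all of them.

The assignment fails constraints 1, 4, 5, and 7.

[1] abs(14 - 9) = 5, not 3 — does not hold.
[2] gcd(2, 15) = 1 — holds.
[3] F + E = 14 + 4 = 18; 18 ≤ 19 — holds.
[4] E = 4, but 4 is required to differ — does not hold.
[5] 2C - 4B = 2(9) - 4(15) = -42, not -43 — does not hold.
[6] C = 9 is in {9, 12, 7} — holds.
[7] max(2, 15) = 15, not 17 — does not hold.
[8] E + F = 4 + 14 = 18 — holds.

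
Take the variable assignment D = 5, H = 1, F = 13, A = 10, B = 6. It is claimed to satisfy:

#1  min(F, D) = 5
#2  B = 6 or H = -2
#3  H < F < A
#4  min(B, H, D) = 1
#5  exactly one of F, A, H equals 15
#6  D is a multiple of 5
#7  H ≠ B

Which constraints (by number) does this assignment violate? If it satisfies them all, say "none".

Constraints 3, 5 do not hold.

#1 min(13, 5) = 5 — holds.
#2 B = 6 = 6 (first disjunct) — holds.
#3 values 1, 13, 10; F = 13 is not < A = 10 — does not hold.
#4 min(6, 1, 5) = 1 — holds.
#5 F=13, A=10, H=1; 0 of them equal 15, not exactly one — does not hold.
#6 5 / 5 = 1, so 5 divides 5 — holds.
#7 H = 1, B = 6; distinct — holds.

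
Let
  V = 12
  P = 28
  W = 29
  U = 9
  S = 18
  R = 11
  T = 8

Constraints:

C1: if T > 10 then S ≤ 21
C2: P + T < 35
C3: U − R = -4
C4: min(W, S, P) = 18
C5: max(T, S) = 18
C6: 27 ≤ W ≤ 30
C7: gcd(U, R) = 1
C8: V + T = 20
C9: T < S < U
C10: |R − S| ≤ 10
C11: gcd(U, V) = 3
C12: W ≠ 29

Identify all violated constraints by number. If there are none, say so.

C1: T = 8, not > 10; antecedent false, conditional vacuously true  OK
C2: P + T = 28 + 8 = 36; 36 ≥ 35, bound 35 not met  FAIL
C3: U − R = 9 − 11 = -2, not -4  FAIL
C4: min(29, 18, 28) = 18  OK
C5: max(8, 18) = 18  OK
C6: W = 29 lies in [27, 30]  OK
C7: gcd(9, 11) = 1  OK
C8: V + T = 12 + 8 = 20  OK
C9: values 8, 18, 9; S = 18 is not < U = 9  FAIL
C10: |11 − 18| = 7; 7 ≤ 10  OK
C11: gcd(9, 12) = 3  OK
C12: W = 29, but 29 is required to differ  FAIL

The assignment fails constraints 2, 3, 9, 12.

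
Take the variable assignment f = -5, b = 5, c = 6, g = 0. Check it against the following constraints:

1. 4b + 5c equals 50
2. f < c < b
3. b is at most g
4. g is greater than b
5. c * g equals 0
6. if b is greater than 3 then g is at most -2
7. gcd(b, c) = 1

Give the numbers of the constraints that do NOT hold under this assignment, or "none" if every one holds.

Constraints 2, 3, 4, 6 do not hold.

1. 4b + 5c = 4(5) + 5(6) = 50 — holds.
2. values -5, 6, 5; c = 6 is not < b = 5 — does not hold.
3. b = 5, g = 0; 5 > 0 (want ≤) — does not hold.
4. g = 0, b = 5; 0 ≤ 5 (want >) — does not hold.
5. c * g = 6 * 0 = 0 — holds.
6. b = 5 > 3, so we need g ≤ -2; but g = 0 > -2 — does not hold.
7. gcd(5, 6) = 1 — holds.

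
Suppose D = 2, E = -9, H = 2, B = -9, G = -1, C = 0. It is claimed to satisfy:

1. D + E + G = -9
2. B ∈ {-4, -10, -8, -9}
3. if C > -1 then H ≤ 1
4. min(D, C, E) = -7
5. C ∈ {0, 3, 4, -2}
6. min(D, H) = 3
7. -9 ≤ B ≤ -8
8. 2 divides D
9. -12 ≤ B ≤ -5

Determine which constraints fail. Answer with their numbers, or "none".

Violated: 1, 3, 4, 6.

1. D + E + G = 2 + (-9) + (-1) = -8, not -9  false
2. B = -9 is in {-4, -10, -8, -9}  true
3. C = 0 > -1, so we need H ≤ 1; but H = 2 > 1  false
4. min(2, 0, -9) = -9, not -7  false
5. C = 0 is in {0, 3, 4, -2}  true
6. min(2, 2) = 2, not 3  false
7. B = -9 lies in [-9, -8]  true
8. 2 / 2 = 1, so 2 divides 2  true
9. B = -9 lies in [-12, -5]  true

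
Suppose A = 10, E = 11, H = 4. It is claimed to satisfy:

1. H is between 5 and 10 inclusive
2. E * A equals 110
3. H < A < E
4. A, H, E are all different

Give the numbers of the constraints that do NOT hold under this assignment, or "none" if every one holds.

1. H = 4 is outside [5, 10] — violated.
2. E * A = 11 * 10 = 110 — satisfied.
3. values 4 < 10 < 11 — satisfied.
4. values 10, 4, 11 are pairwise distinct — satisfied.

Violated: 1.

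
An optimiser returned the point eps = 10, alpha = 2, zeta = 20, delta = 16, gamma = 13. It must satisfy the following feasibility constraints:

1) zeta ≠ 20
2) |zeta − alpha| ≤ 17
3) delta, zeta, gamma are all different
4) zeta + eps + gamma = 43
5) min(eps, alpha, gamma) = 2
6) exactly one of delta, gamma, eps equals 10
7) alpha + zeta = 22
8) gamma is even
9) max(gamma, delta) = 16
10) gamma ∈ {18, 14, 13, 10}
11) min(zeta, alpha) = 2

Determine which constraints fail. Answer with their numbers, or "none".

1) zeta = 20, but 20 is required to differ — fails.
2) |20 − 2| = 18; 18 > 17, exceeds bound 17 — fails.
3) values 16, 20, 13 are pairwise distinct — holds.
4) zeta + eps + gamma = 20 + 10 + 13 = 43 — holds.
5) min(10, 2, 13) = 2 — holds.
6) delta=16, gamma=13, eps=10; 1 of them equals 10 — holds.
7) alpha + zeta = 2 + 20 = 22 — holds.
8) gamma = 13 is odd — fails.
9) max(13, 16) = 16 — holds.
10) gamma = 13 is in {18, 14, 13, 10} — holds.
11) min(20, 2) = 2 — holds.

The assignment fails constraints 1, 2, 8.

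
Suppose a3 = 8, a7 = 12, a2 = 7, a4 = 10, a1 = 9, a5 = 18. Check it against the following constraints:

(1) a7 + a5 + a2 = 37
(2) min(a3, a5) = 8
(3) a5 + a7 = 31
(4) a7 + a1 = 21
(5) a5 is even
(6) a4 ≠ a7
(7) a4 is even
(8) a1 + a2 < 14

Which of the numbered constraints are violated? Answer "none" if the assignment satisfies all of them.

(1) a7 + a5 + a2 = 12 + 18 + 7 = 37 — holds.
(2) min(8, 18) = 8 — holds.
(3) a5 + a7 = 18 + 12 = 30, not 31 — does not hold.
(4) a7 + a1 = 12 + 9 = 21 — holds.
(5) a5 = 18 is even — holds.
(6) a4 = 10, a7 = 12; distinct — holds.
(7) a4 = 10 is even — holds.
(8) a1 + a2 = 9 + 7 = 16; 16 ≥ 14, bound 14 not met — does not hold.

Constraints 3 and 8 are violated.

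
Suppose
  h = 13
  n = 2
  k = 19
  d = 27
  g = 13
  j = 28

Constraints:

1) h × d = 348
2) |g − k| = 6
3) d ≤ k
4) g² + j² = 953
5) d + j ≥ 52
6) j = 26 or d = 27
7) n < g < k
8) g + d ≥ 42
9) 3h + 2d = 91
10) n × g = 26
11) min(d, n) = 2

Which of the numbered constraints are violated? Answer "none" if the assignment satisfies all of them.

Violated: 1, 3, 8, and 9.

1) h × d = 13 × 27 = 351, not 348 — violated.
2) |13 − 19| = 6 — satisfied.
3) d = 27, k = 19; 27 > 19 (want ≤) — violated.
4) g² + j² = 13² + 28² = 169 + 784 = 953 — satisfied.
5) d + j = 27 + 28 = 55; 55 ≥ 52 — satisfied.
6) j = 28 ≠ 26, but d = 27 = 27 (second disjunct) — satisfied.
7) values 2 < 13 < 19 — satisfied.
8) g + d = 13 + 27 = 40; 40 < 42, bound 42 not met — violated.
9) 3h + 2d = 3(13) + 2(27) = 93, not 91 — violated.
10) n × g = 2 × 13 = 26 — satisfied.
11) min(27, 2) = 2 — satisfied.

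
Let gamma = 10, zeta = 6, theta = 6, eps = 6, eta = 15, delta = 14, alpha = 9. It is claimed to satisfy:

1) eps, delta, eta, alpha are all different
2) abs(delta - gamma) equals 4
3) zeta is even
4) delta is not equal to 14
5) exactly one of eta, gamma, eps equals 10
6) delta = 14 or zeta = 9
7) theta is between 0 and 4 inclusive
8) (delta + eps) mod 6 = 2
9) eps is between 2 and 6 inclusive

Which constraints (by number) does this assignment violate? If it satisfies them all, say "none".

1) values 6, 14, 15, 9 are pairwise distinct  ✓
2) abs(14 - 10) = 4  ✓
3) zeta = 6 is even  ✓
4) delta = 14, but 14 is required to differ  ✗
5) eta=15, gamma=10, eps=6; 1 of them equals 10  ✓
6) delta = 14 = 14 (first disjunct)  ✓
7) theta = 6 is outside [0, 4]  ✗
8) delta + eps = 20; 20 mod 6 = 2  ✓
9) eps = 6 lies in [2, 6]  ✓

Violated: 4 and 7.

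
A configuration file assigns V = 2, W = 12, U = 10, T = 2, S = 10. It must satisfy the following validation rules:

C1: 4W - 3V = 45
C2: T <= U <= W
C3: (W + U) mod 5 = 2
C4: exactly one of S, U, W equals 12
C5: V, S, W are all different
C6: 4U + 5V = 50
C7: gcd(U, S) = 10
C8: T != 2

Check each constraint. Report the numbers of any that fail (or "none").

C1: 4W - 3V = 4(12) - 3(2) = 42, not 45 — violated.
C2: values 2 <= 10 <= 12 — satisfied.
C3: W + U = 22; 22 mod 5 = 2 — satisfied.
C4: S=10, U=10, W=12; 1 of them equals 12 — satisfied.
C5: values 2, 10, 12 are pairwise distinct — satisfied.
C6: 4U + 5V = 4(10) + 5(2) = 50 — satisfied.
C7: gcd(10, 10) = 10 — satisfied.
C8: T = 2, but 2 is required to differ — violated.

No — constraints 1, 8 are not satisfied.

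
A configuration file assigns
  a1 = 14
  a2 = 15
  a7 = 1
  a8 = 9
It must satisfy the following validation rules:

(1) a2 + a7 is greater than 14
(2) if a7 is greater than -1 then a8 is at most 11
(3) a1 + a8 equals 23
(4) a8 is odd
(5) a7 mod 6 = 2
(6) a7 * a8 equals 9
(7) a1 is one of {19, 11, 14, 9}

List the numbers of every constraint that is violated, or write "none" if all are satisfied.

(1) a2 + a7 = 15 + 1 = 16; 16 > 14  yes
(2) a7 = 1 > -1, so we need a8 ≤ 11; a8 = 9 ≤ 11  yes
(3) a1 + a8 = 14 + 9 = 23  yes
(4) a8 = 9 is odd  yes
(5) 1 mod 6 = 1, not 2  no
(6) a7 * a8 = 1 * 9 = 9  yes
(7) a1 = 14 is in {19, 11, 14, 9}  yes

Constraint 5 is violated.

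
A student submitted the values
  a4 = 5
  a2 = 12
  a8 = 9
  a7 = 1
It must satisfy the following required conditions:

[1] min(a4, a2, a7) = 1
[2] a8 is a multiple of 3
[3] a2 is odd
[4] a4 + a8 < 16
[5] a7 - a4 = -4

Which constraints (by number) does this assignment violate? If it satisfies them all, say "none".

The assignment fails constraint 3.

[1] min(5, 12, 1) = 1 — OK.
[2] 9 / 3 = 3, so 3 divides 9 — OK.
[3] a2 = 12 is even — violated.
[4] a4 + a8 = 5 + 9 = 14; 14 < 16 — OK.
[5] a7 - a4 = 1 - 5 = -4 — OK.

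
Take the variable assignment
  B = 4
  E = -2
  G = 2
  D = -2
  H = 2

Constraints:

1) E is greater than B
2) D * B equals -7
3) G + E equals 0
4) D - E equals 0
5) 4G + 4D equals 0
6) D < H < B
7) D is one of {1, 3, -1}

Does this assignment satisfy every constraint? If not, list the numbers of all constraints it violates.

1) E = -2, B = 4; -2 ≤ 4 (want >) — does not hold.
2) D * B = -2 * 4 = -8, not -7 — does not hold.
3) G + E = 2 + (-2) = 0 — holds.
4) D - E = -2 - (-2) = 0 — holds.
5) 4G + 4D = 4(2) + 4(-2) = 0 — holds.
6) values -2 < 2 < 4 — holds.
7) D = -2 is not in {1, 3, -1} — does not hold.

Constraints 1, 2, 7 are violated.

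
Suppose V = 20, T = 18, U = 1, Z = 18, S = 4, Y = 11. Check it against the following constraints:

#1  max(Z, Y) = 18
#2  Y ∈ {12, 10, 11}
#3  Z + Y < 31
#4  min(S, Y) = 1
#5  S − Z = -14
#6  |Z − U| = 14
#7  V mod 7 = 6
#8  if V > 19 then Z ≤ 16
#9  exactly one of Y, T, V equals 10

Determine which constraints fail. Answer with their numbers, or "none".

#1 max(18, 11) = 18  ✔
#2 Y = 11 is in {12, 10, 11}  ✔
#3 Z + Y = 18 + 11 = 29; 29 < 31  ✔
#4 min(4, 11) = 4, not 1  ✘
#5 S − Z = 4 − 18 = -14  ✔
#6 |18 − 1| = 17, not 14  ✘
#7 20 mod 7 = 6  ✔
#8 V = 20 > 19, so we need Z ≤ 16; but Z = 18 > 16  ✘
#9 Y=11, T=18, V=20; 0 of them equal 10, not exactly one  ✘

Violated: 4, 6, 8, and 9.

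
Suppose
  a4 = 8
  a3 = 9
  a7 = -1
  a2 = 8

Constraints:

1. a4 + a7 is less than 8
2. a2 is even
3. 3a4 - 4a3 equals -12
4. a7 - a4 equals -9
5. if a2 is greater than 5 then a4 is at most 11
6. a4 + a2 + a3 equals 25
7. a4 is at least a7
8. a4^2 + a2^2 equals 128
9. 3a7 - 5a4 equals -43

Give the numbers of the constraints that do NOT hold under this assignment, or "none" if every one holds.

No violations.

1. a4 + a7 = 8 + (-1) = 7; 7 < 8 — satisfied.
2. a2 = 8 is even — satisfied.
3. 3a4 - 4a3 = 3(8) - 4(9) = -12 — satisfied.
4. a7 - a4 = -1 - 8 = -9 — satisfied.
5. a2 = 8 > 5, so we need a4 ≤ 11; a4 = 8 ≤ 11 — satisfied.
6. a4 + a2 + a3 = 8 + 8 + 9 = 25 — satisfied.
7. a4 = 8, a7 = -1; 8 ≥ -1 — satisfied.
8. a4^2 + a2^2 = 8^2 + 8^2 = 64 + 64 = 128 — satisfied.
9. 3a7 - 5a4 = 3(-1) - 5(8) = -43 — satisfied.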